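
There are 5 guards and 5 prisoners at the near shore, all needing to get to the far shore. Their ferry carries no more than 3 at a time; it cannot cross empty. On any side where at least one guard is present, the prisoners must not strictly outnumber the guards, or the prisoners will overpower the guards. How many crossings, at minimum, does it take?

11

Counting alone: each trip to the far shore takes at most 3 across and each return brings at least 1 back, so after t trips out (and t−1 returns) at most 3t − (t−1) of the 10 are across; that first reaches 10 at t = 5, so at least 9 crossings are needed.
The safety rule pushes this higher. Following every safe sequence of crossings, the most of the 10 that can be at the far shore as the ferry arrives there on crossing 9 is 9 — never all 10.
So no plan with fewer than 11 crossings exists, and this one achieves 11:
1. 2 prisoners → the far shore.  (the near shore: 5G 3P; the far shore: 0G 2P)
2. 1 prisoner ← the near shore.  (the near shore: 5G 4P; the far shore: 0G 1P)
3. 3 prisoners → the far shore.  (the near shore: 5G 1P; the far shore: 0G 4P)
4. 1 prisoner ← the near shore.  (the near shore: 5G 2P; the far shore: 0G 3P)
5. 3 guards → the far shore.  (the near shore: 2G 2P; the far shore: 3G 3P)
6. 1 guard and 1 prisoner ← the near shore.  (the near shore: 3G 3P; the far shore: 2G 2P)
7. 3 guards → the far shore.  (the near shore: 0G 3P; the far shore: 5G 2P)
8. 1 prisoner ← the near shore.  (the near shore: 0G 4P; the far shore: 5G 1P)
9. 2 prisoners → the far shore.  (the near shore: 0G 2P; the far shore: 5G 3P)
10. 1 prisoner ← the near shore.  (the near shore: 0G 3P; the far shore: 5G 2P)
11. 3 prisoners → the far shore.  (the near shore: 0G 0P; the far shore: 5G 5P)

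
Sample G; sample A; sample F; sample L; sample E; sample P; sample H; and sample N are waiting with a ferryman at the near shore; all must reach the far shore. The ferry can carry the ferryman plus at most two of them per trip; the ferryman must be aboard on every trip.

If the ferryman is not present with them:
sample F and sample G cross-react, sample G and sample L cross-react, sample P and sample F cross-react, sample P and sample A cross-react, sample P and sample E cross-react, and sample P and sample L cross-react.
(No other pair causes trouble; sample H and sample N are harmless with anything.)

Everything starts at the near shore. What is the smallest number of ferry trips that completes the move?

9

Counting alone: the ferryman can take at most 2 across per trip to the far shore, so moving all 8 needs at least 4 loaded trips out, with a return between consecutive ones — at least 7 crossings.
The safety rule pushes this higher. Following every safe sequence of crossings, the most of the 8 that can be at the far shore as the ferry arrives there on crossing 7 is 7 — never all 8.
So no plan with fewer than 9 crossings exists, and this one achieves 9:
1. Ferryman goes to the far shore with sample G and sample P.  [the near shore: sample A, sample E, sample F, sample H, sample L, sample N | the far shore: sample G, sample P]
2. Ferryman goes back to the near shore alone.  [the near shore: sample A, sample E, sample F, sample H, sample L, sample N | the far shore: sample G, sample P]
3. Ferryman goes to the far shore with sample A and sample F.  [the near shore: sample E, sample H, sample L, sample N | the far shore: sample A, sample F, sample G, sample P]
4. Ferryman goes back to the near shore with sample G and sample P.  [the near shore: sample E, sample G, sample H, sample L, sample N, sample P | the far shore: sample A, sample F]
5. Ferryman goes to the far shore with sample E and sample L.  [the near shore: sample G, sample H, sample N, sample P | the far shore: sample A, sample E, sample F, sample L]
6. Ferryman goes back to the near shore alone.  [the near shore: sample G, sample H, sample N, sample P | the far shore: sample A, sample E, sample F, sample L]
7. Ferryman goes to the far shore with sample H and sample N.  [the near shore: sample G, sample P | the far shore: sample A, sample E, sample F, sample H, sample L, sample N]
8. Ferryman goes back to the near shore alone.  [the near shore: sample G, sample P | the far shore: sample A, sample E, sample F, sample H, sample L, sample N]
9. Ferryman goes to the far shore with sample G and sample P.  [the near shore: — | the far shore: sample A, sample E, sample F, sample G, sample H, sample L, sample N, sample P]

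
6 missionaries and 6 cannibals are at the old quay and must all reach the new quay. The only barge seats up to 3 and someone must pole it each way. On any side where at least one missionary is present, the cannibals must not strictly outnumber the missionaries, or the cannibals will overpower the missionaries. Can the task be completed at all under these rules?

Following every safe sequence of crossings from the start, the most of the 12 that can be at the new quay as the barge arrives there on crossings 1, 3, 5 is 3, 5, 6 respectively; the best ever achieved is 6 of 12.
From crossing 7 on, no configuration arises that was not already reachable earlier: only 17 distinct safe configurations (who is on which side, and where the barge is) can ever be reached, none of them has everyone across, and every continuation just revisits them. They are: 0 missionaries + 0 cannibals across (barge back at the start); 0 missionaries + 1 cannibal across (barge there); 0 missionaries + 1 cannibal across (barge back at the start); 0 missionaries + 2 cannibals across (barge there); 0 missionaries + 2 cannibals across (barge back at the start); 0 missionaries + 3 cannibals across (barge there); 0 missionaries + 3 cannibals across (barge back at the start); 0 missionaries + 4 cannibals across (barge there); 0 missionaries + 4 cannibals across (barge back at the start); 0 missionaries + 5 cannibals across (barge there); 0 missionaries + 5 cannibals across (barge back at the start); 0 missionaries + 6 cannibals across (barge there); 1 missionary + 1 cannibal across (barge there); 1 missionary + 1 cannibal across (barge back at the start); 2 missionaries + 2 cannibals across (barge there); 2 missionaries + 2 cannibals across (barge back at the start); 3 missionaries + 3 cannibals across (barge there). So no valid plan exists.

No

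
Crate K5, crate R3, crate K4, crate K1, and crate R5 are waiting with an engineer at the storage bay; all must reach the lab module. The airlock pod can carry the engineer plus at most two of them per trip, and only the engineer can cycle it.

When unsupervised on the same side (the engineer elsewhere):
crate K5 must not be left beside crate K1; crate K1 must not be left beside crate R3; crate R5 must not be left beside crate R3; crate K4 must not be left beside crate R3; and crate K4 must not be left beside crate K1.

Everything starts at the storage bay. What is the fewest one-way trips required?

7

Counting alone: the engineer can take at most 2 across per trip to the lab module, so moving all 5 needs at least 3 loaded trips out, with a return between consecutive ones — at least 5 crossings.
The safety rule pushes this higher. Following every safe sequence of crossings, the most of the 5 that can be at the lab module as the airlock pod arrives there on crossing 5 is 4 — never all 5.
So no plan with fewer than 7 crossings exists, and this one achieves 7:
1. Engineer goes to the lab module with crate K1 and crate R3.
2. Engineer goes back to the storage bay with crate R3.
3. Engineer goes to the lab module with crate K5 and crate R3.
4. Engineer goes back to the storage bay with crate K1.
5. Engineer goes to the lab module with crate K4 and crate R5.
6. Engineer goes back to the storage bay with crate R3.
7. Engineer goes to the lab module with crate K1 and crate R3.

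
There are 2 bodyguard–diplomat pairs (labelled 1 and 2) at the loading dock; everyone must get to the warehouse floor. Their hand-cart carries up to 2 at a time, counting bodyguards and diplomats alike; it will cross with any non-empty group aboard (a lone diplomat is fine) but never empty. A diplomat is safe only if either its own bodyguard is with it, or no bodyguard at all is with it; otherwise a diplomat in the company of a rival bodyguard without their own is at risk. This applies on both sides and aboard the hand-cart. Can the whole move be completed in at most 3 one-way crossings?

Counting alone: each trip to the warehouse floor takes at most 2 across and each return brings at least 1 back, so after t trips out (and t−1 returns) at most 2t − (t−1) of the 4 are across; that first reaches 4 at t = 3, so at least 5 crossings are needed.
Since 3 < 5, 3 crossings cannot be enough. (The shortest complete plan in fact takes 5:)
1. bodyguard 1 and diplomat 1 cross → the warehouse floor.
2. bodyguard 1 crosses ← the loading dock.
3. bodyguard 1 and bodyguard 2 cross → the warehouse floor.
4. bodyguard 2 crosses ← the loading dock.
5. bodyguard 2 and diplomat 2 cross → the warehouse floor.

No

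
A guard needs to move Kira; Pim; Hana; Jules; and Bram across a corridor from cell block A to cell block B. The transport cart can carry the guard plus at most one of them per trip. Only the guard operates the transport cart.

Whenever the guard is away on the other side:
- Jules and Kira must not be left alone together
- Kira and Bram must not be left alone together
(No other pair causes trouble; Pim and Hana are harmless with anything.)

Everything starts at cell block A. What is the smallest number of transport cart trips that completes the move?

Counting alone: the guard can take at most 1 across per trip to cell block B, so moving all 5 needs at least 5 loaded trips out, with a return between consecutive ones — at least 9 crossings.
The safety rule pushes this higher. Following every safe sequence of crossings, the most of the 5 that can be at cell block B as the transport cart arrives there on crossing 9 is 4 — never all 5.
So no plan with fewer than 11 crossings exists, and this one achieves 11:
1. Guard goes to cell block B with Kira.
2. Guard goes back to cell block A alone.
3. Guard goes to cell block B with Pim.
4. Guard goes back to cell block A alone.
5. Guard goes to cell block B with Hana.
6. Guard goes back to cell block A alone.
7. Guard goes to cell block B with Jules.
8. Guard goes back to cell block A with Kira.
9. Guard goes to cell block B with Bram.
10. Guard goes back to cell block A alone.
11. Guard goes to cell block B with Kira.

11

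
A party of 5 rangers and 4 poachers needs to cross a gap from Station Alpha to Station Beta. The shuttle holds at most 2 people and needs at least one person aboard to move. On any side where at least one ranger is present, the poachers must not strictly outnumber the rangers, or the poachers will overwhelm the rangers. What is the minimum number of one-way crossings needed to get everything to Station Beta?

Counting alone: each trip to Station Beta takes at most 2 across and each return brings at least 1 back, so after t trips out (and t−1 returns) at most 2t − (t−1) of the 9 are across; that first reaches 9 at t = 8, so at least 15 crossings are needed.
The plan below uses exactly 15 crossings, so it is optimal:
1. 2 poachers → Station Beta.  (Station Alpha: 5R 2P; Station Beta: 0R 2P)
2. 1 poacher ← Station Alpha.  (Station Alpha: 5R 3P; Station Beta: 0R 1P)
3. 2 poachers → Station Beta.  (Station Alpha: 5R 1P; Station Beta: 0R 3P)
4. 1 poacher ← Station Alpha.  (Station Alpha: 5R 2P; Station Beta: 0R 2P)
5. 2 rangers → Station Beta.  (Station Alpha: 3R 2P; Station Beta: 2R 2P)
6. 1 poacher ← Station Alpha.  (Station Alpha: 3R 3P; Station Beta: 2R 1P)
7. 1 ranger and 1 poacher → Station Beta.  (Station Alpha: 2R 2P; Station Beta: 3R 2P)
8. 1 ranger ← Station Alpha.  (Station Alpha: 3R 2P; Station Beta: 2R 2P)
9. 1 ranger and 1 poacher → Station Beta.  (Station Alpha: 2R 1P; Station Beta: 3R 3P)
10. 1 poacher ← Station Alpha.  (Station Alpha: 2R 2P; Station Beta: 3R 2P)
11. 1 ranger and 1 poacher → Station Beta.  (Station Alpha: 1R 1P; Station Beta: 4R 3P)
12. 1 ranger ← Station Alpha.  (Station Alpha: 2R 1P; Station Beta: 3R 3P)
13. 1 ranger and 1 poacher → Station Beta.  (Station Alpha: 1R 0P; Station Beta: 4R 4P)
14. 1 poacher ← Station Alpha.  (Station Alpha: 1R 1P; Station Beta: 4R 3P)
15. 1 ranger and 1 poacher → Station Beta.  (Station Alpha: 0R 0P; Station Beta: 5R 4P)

15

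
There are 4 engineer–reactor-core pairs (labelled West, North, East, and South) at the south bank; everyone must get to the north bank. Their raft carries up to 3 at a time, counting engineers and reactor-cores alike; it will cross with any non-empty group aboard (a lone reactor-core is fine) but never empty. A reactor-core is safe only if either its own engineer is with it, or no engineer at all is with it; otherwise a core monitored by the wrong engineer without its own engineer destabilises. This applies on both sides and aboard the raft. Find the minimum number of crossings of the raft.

9

Counting alone: each trip to the north bank takes at most 3 across and each return brings at least 1 back, so after t trips out (and t−1 returns) at most 3t − (t−1) of the 8 are across; that first reaches 8 at t = 4, so at least 7 crossings are needed.
The safety rule pushes this higher. Following every safe sequence of crossings, the most of the 8 that can be at the north bank as the raft arrives there on crossing 7 is 7 — never all 8.
So no plan with fewer than 9 crossings exists, and this one achieves 9:
1. engineer West and reactor-core West cross → the north bank.
2. engineer West crosses ← the south bank.
3. engineer North, engineer West, and reactor-core North cross → the north bank.
4. engineer West and reactor-core West cross ← the south bank.
5. engineer East, engineer South, and engineer West cross → the north bank.
6. reactor-core North crosses ← the south bank.
7. reactor-core North and reactor-core West cross → the north bank.
8. reactor-core West crosses ← the south bank.
9. reactor-core East, reactor-core South, and reactor-core West cross → the north bank.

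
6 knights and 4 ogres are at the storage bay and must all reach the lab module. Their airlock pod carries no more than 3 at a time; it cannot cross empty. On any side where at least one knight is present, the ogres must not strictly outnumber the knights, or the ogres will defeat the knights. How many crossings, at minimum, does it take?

Counting alone: each trip to the lab module takes at most 3 across and each return brings at least 1 back, so after t trips out (and t−1 returns) at most 3t − (t−1) of the 10 are across; that first reaches 10 at t = 5, so at least 9 crossings are needed.
The plan below uses exactly 9 crossings, so it is optimal:
1. 2 ogres → the lab module.  (the storage bay: 6K 2O; the lab module: 0K 2O)
2. 1 ogre ← the storage bay.  (the storage bay: 6K 3O; the lab module: 0K 1O)
3. 3 ogres → the lab module.  (the storage bay: 6K 0O; the lab module: 0K 4O)
4. 1 ogre ← the storage bay.  (the storage bay: 6K 1O; the lab module: 0K 3O)
5. 3 knights → the lab module.  (the storage bay: 3K 1O; the lab module: 3K 3O)
6. 1 ogre ← the storage bay.  (the storage bay: 3K 2O; the lab module: 3K 2O)
7. 1 knight and 2 ogres → the lab module.  (the storage bay: 2K 0O; the lab module: 4K 4O)
8. 1 ogre ← the storage bay.  (the storage bay: 2K 1O; the lab module: 4K 3O)
9. 2 knights and 1 ogre → the lab module.  (the storage bay: 0K 0O; the lab module: 6K 4O)

9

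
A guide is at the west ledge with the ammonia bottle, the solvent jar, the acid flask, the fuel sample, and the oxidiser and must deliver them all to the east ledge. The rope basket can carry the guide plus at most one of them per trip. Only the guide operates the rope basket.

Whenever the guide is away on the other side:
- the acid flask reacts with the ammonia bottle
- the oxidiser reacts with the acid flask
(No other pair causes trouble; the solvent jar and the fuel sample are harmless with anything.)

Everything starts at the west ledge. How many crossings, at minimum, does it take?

Counting alone: the guide can take at most 1 across per trip to the east ledge, so moving all 5 needs at least 5 loaded trips out, with a return between consecutive ones — at least 9 crossings.
The safety rule pushes this higher. Following every safe sequence of crossings, the most of the 5 that can be at the east ledge as the rope basket arrives there on crossing 9 is 4 — never all 5.
So no plan with fewer than 11 crossings exists, and this one achieves 11:
1. Guide goes to the east ledge with the acid flask.  [the west ledge: the ammonia bottle, the fuel sample, the oxidiser, the solvent jar | the east ledge: the acid flask]
2. Guide goes back to the west ledge alone.  [the west ledge: the ammonia bottle, the fuel sample, the oxidiser, the solvent jar | the east ledge: the acid flask]
3. Guide goes to the east ledge with the ammonia bottle.  [the west ledge: the fuel sample, the oxidiser, the solvent jar | the east ledge: the acid flask, the ammonia bottle]
4. Guide goes back to the west ledge with the acid flask.  [the west ledge: the acid flask, the fuel sample, the oxidiser, the solvent jar | the east ledge: the ammonia bottle]
5. Guide goes to the east ledge with the oxidiser.  [the west ledge: the acid flask, the fuel sample, the solvent jar | the east ledge: the ammonia bottle, the oxidiser]
6. Guide goes back to the west ledge alone.  [the west ledge: the acid flask, the fuel sample, the solvent jar | the east ledge: the ammonia bottle, the oxidiser]
7. Guide goes to the east ledge with the solvent jar.  [the west ledge: the acid flask, the fuel sample | the east ledge: the ammonia bottle, the oxidiser, the solvent jar]
8. Guide goes back to the west ledge alone.  [the west ledge: the acid flask, the fuel sample | the east ledge: the ammonia bottle, the oxidiser, the solvent jar]
9. Guide goes to the east ledge with the fuel sample.  [the west ledge: the acid flask | the east ledge: the ammonia bottle, the fuel sample, the oxidiser, the solvent jar]
10. Guide goes back to the west ledge alone.  [the west ledge: the acid flask | the east ledge: the ammonia bottle, the fuel sample, the oxidiser, the solvent jar]
11. Guide goes to the east ledge with the acid flask.  [the west ledge: — | the east ledge: the acid flask, the ammonia bottle, the fuel sample, the oxidiser, the solvent jar]

11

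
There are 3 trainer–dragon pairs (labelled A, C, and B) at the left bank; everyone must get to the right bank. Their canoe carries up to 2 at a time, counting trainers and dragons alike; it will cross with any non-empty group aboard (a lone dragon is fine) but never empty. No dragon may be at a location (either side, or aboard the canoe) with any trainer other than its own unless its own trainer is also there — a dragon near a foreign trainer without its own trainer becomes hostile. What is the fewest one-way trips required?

Counting alone: each trip to the right bank takes at most 2 across and each return brings at least 1 back, so after t trips out (and t−1 returns) at most 2t − (t−1) of the 6 are across; that first reaches 6 at t = 5, so at least 9 crossings are needed.
The safety rule pushes this higher. Following every safe sequence of crossings, the most of the 6 that can be at the right bank as the canoe arrives there on crossing 9 is 5 — never all 6.
So no plan with fewer than 11 crossings exists, and this one achieves 11:
1. dragon A and trainer A cross → the right bank.
2. trainer A crosses ← the left bank.
3. dragon B and dragon C cross → the right bank.
4. dragon A crosses ← the left bank.
5. trainer B and trainer C cross → the right bank.
6. dragon C and trainer C cross ← the left bank.
7. trainer A and trainer C cross → the right bank.
8. dragon B crosses ← the left bank.
9. dragon A and dragon C cross → the right bank.
10. trainer B crosses ← the left bank.
11. dragon B and trainer B cross → the right bank.

11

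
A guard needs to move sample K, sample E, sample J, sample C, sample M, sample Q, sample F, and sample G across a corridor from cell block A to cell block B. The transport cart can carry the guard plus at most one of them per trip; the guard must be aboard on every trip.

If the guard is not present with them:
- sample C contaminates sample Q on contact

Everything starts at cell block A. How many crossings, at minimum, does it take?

Counting alone: the guard can take at most 1 across per trip to cell block B, so moving all 8 needs at least 8 loaded trips out, with a return between consecutive ones — at least 15 crossings.
The plan below uses exactly 15 crossings, so it is optimal:
1. Guard goes to cell block B with sample C.
2. Guard goes back to cell block A alone.
3. Guard goes to cell block B with sample K.
4. Guard goes back to cell block A alone.
5. Guard goes to cell block B with sample E.
6. Guard goes back to cell block A alone.
7. Guard goes to cell block B with sample J.
8. Guard goes back to cell block A alone.
9. Guard goes to cell block B with sample M.
10. Guard goes back to cell block A alone.
11. Guard goes to cell block B with sample F.
12. Guard goes back to cell block A alone.
13. Guard goes to cell block B with sample G.
14. Guard goes back to cell block A alone.
15. Guard goes to cell block B with sample Q.

15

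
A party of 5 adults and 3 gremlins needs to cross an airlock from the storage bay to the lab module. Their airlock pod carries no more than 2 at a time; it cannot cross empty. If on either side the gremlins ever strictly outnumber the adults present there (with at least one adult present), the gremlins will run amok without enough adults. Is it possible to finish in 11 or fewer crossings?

Counting alone: each trip to the lab module takes at most 2 across and each return brings at least 1 back, so after t trips out (and t−1 returns) at most 2t − (t−1) of the 8 are across; that first reaches 8 at t = 7, so at least 13 crossings are needed.
Since 11 < 13, 11 crossings cannot be enough. (The shortest complete plan in fact takes 13:)
1. 2 gremlins → the lab module.  (the storage bay: 5A 1G; the lab module: 0A 2G)
2. 1 gremlin ← the storage bay.  (the storage bay: 5A 2G; the lab module: 0A 1G)
3. 2 gremlins → the lab module.  (the storage bay: 5A 0G; the lab module: 0A 3G)
4. 1 gremlin ← the storage bay.  (the storage bay: 5A 1G; the lab module: 0A 2G)
5. 2 adults → the lab module.  (the storage bay: 3A 1G; the lab module: 2A 2G)
6. 1 gremlin ← the storage bay.  (the storage bay: 3A 2G; the lab module: 2A 1G)
7. 1 adult and 1 gremlin → the lab module.  (the storage bay: 2A 1G; the lab module: 3A 2G)
8. 1 gremlin ← the storage bay.  (the storage bay: 2A 2G; the lab module: 3A 1G)
9. 2 gremlins → the lab module.  (the storage bay: 2A 0G; the lab module: 3A 3G)
10. 1 gremlin ← the storage bay.  (the storage bay: 2A 1G; the lab module: 3A 2G)
11. 1 adult and 1 gremlin → the lab module.  (the storage bay: 1A 0G; the lab module: 4A 3G)
12. 1 gremlin ← the storage bay.  (the storage bay: 1A 1G; the lab module: 4A 2G)
13. 1 adult and 1 gremlin → the lab module.  (the storage bay: 0A 0G; the lab module: 5A 3G)

No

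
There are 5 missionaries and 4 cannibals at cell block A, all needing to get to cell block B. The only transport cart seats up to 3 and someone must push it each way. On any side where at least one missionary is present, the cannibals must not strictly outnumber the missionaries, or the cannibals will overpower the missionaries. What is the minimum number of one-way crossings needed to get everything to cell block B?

Counting alone: each trip to cell block B takes at most 3 across and each return brings at least 1 back, so after t trips out (and t−1 returns) at most 3t − (t−1) of the 9 are across; that first reaches 9 at t = 4, so at least 7 crossings are needed.
The plan below uses exactly 7 crossings, so it is optimal:
1. 3 cannibals → cell block B.  (cell block A: 5M 1C; cell block B: 0M 3C)
2. 1 cannibal ← cell block A.  (cell block A: 5M 2C; cell block B: 0M 2C)
3. 3 missionaries → cell block B.  (cell block A: 2M 2C; cell block B: 3M 2C)
4. 1 missionary ← cell block A.  (cell block A: 3M 2C; cell block B: 2M 2C)
5. 2 missionaries and 1 cannibal → cell block B.  (cell block A: 1M 1C; cell block B: 4M 3C)
6. 1 missionary ← cell block A.  (cell block A: 2M 1C; cell block B: 3M 3C)
7. 2 missionaries and 1 cannibal → cell block B.  (cell block A: 0M 0C; cell block B: 5M 4C)

7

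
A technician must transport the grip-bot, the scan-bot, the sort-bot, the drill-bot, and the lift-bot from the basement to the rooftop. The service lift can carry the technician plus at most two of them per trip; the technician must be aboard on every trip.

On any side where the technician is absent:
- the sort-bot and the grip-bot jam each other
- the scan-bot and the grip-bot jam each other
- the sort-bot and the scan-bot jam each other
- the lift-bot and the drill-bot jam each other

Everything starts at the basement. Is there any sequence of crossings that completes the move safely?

Whatever the first load, the items left behind include a forbidden pair without the technician. No opening move is safe, so no plan exists.

No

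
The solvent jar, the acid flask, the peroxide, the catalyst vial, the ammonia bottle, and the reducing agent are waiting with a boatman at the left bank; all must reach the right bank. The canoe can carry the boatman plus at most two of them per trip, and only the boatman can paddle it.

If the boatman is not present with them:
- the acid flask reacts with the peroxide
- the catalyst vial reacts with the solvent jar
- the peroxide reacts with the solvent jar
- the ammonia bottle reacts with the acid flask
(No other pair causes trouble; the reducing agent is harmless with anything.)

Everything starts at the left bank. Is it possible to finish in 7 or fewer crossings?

Yes — this plan uses 7 crossings (≤ 7):
1. Boatman goes to the right bank with the acid flask and the solvent jar.  [the left bank: the ammonia bottle, the catalyst vial, the peroxide, the reducing agent | the right bank: the acid flask, the solvent jar]
2. Boatman goes back to the left bank alone.  [the left bank: the ammonia bottle, the catalyst vial, the peroxide, the reducing agent | the right bank: the acid flask, the solvent jar]
3. Boatman goes to the right bank with the catalyst vial and the peroxide.  [the left bank: the ammonia bottle, the reducing agent | the right bank: the acid flask, the catalyst vial, the peroxide, the solvent jar]
4. Boatman goes back to the left bank with the acid flask and the solvent jar.  [the left bank: the acid flask, the ammonia bottle, the reducing agent, the solvent jar | the right bank: the catalyst vial, the peroxide]
5. Boatman goes to the right bank with the ammonia bottle and the reducing agent.  [the left bank: the acid flask, the solvent jar | the right bank: the ammonia bottle, the catalyst vial, the peroxide, the reducing agent]
6. Boatman goes back to the left bank alone.  [the left bank: the acid flask, the solvent jar | the right bank: the ammonia bottle, the catalyst vial, the peroxide, the reducing agent]
7. Boatman goes to the right bank with the acid flask and the solvent jar.  [the left bank: — | the right bank: the acid flask, the ammonia bottle, the catalyst vial, the peroxide, the reducing agent, the solvent jar]

Yes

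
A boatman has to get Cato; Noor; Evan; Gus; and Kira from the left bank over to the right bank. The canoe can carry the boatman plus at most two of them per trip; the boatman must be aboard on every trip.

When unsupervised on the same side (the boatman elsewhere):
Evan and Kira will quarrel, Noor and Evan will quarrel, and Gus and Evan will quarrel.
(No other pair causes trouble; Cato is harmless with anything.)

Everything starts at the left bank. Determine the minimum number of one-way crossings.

Counting alone: the boatman can take at most 2 across per trip to the right bank, so moving all 5 needs at least 3 loaded trips out, with a return between consecutive ones — at least 5 crossings.
The plan below uses exactly 5 crossings, so it is optimal:
1. Boatman goes to the right bank with Cato and Evan.
2. Boatman goes back to the left bank alone.
3. Boatman goes to the right bank with Gus and Noor.
4. Boatman goes back to the left bank with Evan.
5. Boatman goes to the right bank with Evan and Kira.

5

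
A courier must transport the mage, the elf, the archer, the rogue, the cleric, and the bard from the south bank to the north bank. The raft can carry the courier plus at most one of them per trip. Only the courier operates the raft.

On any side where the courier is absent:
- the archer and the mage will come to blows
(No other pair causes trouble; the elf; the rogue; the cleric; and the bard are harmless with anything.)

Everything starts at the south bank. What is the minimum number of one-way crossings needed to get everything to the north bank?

11

Counting alone: the courier can take at most 1 across per trip to the north bank, so moving all 6 needs at least 6 loaded trips out, with a return between consecutive ones — at least 11 crossings.
The plan below uses exactly 11 crossings, so it is optimal:
1. Courier goes to the north bank with the mage.
2. Courier goes back to the south bank alone.
3. Courier goes to the north bank with the elf.
4. Courier goes back to the south bank alone.
5. Courier goes to the north bank with the rogue.
6. Courier goes back to the south bank alone.
7. Courier goes to the north bank with the cleric.
8. Courier goes back to the south bank alone.
9. Courier goes to the north bank with the bard.
10. Courier goes back to the south bank alone.
11. Courier goes to the north bank with the archer.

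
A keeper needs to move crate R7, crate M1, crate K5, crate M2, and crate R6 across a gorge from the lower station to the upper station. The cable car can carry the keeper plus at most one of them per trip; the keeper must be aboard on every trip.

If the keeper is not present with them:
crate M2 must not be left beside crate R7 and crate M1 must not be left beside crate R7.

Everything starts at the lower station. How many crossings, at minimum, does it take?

Counting alone: the keeper can take at most 1 across per trip to the upper station, so moving all 5 needs at least 5 loaded trips out, with a return between consecutive ones — at least 9 crossings.
The safety rule pushes this higher. Following every safe sequence of crossings, the most of the 5 that can be at the upper station as the cable car arrives there on crossing 9 is 4 — never all 5.
So no plan with fewer than 11 crossings exists, and this one achieves 11:
1. Keeper goes to the upper station with crate R7.  [the lower station: crate K5, crate M1, crate M2, crate R6 | the upper station: crate R7]
2. Keeper goes back to the lower station alone.  [the lower station: crate K5, crate M1, crate M2, crate R6 | the upper station: crate R7]
3. Keeper goes to the upper station with crate M1.  [the lower station: crate K5, crate M2, crate R6 | the upper station: crate M1, crate R7]
4. Keeper goes back to the lower station with crate R7.  [the lower station: crate K5, crate M2, crate R6, crate R7 | the upper station: crate M1]
5. Keeper goes to the upper station with crate M2.  [the lower station: crate K5, crate R6, crate R7 | the upper station: crate M1, crate M2]
6. Keeper goes back to the lower station alone.  [the lower station: crate K5, crate R6, crate R7 | the upper station: crate M1, crate M2]
7. Keeper goes to the upper station with crate K5.  [the lower station: crate R6, crate R7 | the upper station: crate K5, crate M1, crate M2]
8. Keeper goes back to the lower station alone.  [the lower station: crate R6, crate R7 | the upper station: crate K5, crate M1, crate M2]
9. Keeper goes to the upper station with crate R6.  [the lower station: crate R7 | the upper station: crate K5, crate M1, crate M2, crate R6]
10. Keeper goes back to the lower station alone.  [the lower station: crate R7 | the upper station: crate K5, crate M1, crate M2, crate R6]
11. Keeper goes to the upper station with crate R7.  [the lower station: — | the upper station: crate K5, crate M1, crate M2, crate R6, crate R7]

11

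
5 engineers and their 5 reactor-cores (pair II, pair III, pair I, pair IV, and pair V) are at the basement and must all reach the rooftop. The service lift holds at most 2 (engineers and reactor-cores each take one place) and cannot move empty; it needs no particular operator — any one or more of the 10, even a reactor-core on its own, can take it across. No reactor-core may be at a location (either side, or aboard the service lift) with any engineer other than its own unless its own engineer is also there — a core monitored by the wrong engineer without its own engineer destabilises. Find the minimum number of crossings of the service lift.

Following every safe sequence of crossings from the start, the most of the 10 that can be at the rooftop as the service lift arrives there on crossings 1, 3, 5, 7 is 2, 3, 4, 5 respectively; the best ever achieved is 5 of 10.
From crossing 9 on, no configuration arises that was not already reachable earlier: only 82 distinct safe configurations (who is on which side, and where the service lift is) can ever be reached, none of them has everyone across, and every continuation just revisits them. So no valid plan exists.

impossible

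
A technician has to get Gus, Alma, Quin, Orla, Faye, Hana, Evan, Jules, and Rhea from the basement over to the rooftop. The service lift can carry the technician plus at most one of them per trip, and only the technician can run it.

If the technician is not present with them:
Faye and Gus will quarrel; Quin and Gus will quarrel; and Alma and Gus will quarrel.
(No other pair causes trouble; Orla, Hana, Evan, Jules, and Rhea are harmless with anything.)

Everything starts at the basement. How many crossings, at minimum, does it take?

Following every safe sequence of crossings from the start, the most of the 9 that can be at the rooftop as the service lift arrives there on crossings 1, 3, 5, 7, 9, 11, 13 is 1, 2, 3, 4, 5, 6, 7 respectively; the best ever achieved is 7 of 9.
From crossing 15 on, no configuration arises that was not already reachable earlier: only 288 distinct safe configurations (who is on which side, and where the service lift is) can ever be reached, none of them has everyone across, and every continuation just revisits them. So no valid plan exists.

impossible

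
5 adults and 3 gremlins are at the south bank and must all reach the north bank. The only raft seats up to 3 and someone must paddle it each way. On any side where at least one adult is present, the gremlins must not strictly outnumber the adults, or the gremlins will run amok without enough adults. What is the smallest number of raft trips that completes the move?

7

Counting alone: each trip to the north bank takes at most 3 across and each return brings at least 1 back, so after t trips out (and t−1 returns) at most 3t − (t−1) of the 8 are across; that first reaches 8 at t = 4, so at least 7 crossings are needed.
The plan below uses exactly 7 crossings, so it is optimal:
1. 2 gremlins → the north bank.  (the south bank: 5A 1G; the north bank: 0A 2G)
2. 1 gremlin ← the south bank.  (the south bank: 5A 2G; the north bank: 0A 1G)
3. 2 adults and 1 gremlin → the north bank.  (the south bank: 3A 1G; the north bank: 2A 2G)
4. 1 gremlin ← the south bank.  (the south bank: 3A 2G; the north bank: 2A 1G)
5. 1 adult and 2 gremlins → the north bank.  (the south bank: 2A 0G; the north bank: 3A 3G)
6. 1 gremlin ← the south bank.  (the south bank: 2A 1G; the north bank: 3A 2G)
7. 2 adults and 1 gremlin → the north bank.  (the south bank: 0A 0G; the north bank: 5A 3G)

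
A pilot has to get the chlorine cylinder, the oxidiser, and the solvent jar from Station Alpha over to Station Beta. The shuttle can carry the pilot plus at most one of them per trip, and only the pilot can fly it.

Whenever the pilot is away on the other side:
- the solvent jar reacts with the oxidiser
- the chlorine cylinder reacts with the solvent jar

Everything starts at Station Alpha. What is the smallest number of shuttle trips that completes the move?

7

Counting alone: the pilot can take at most 1 across per trip to Station Beta, so moving all 3 needs at least 3 loaded trips out, with a return between consecutive ones — at least 5 crossings.
The safety rule pushes this higher. Following every safe sequence of crossings, the most of the 3 that can be at Station Beta as the shuttle arrives there on crossing 5 is 2 — never all 3.
So no plan with fewer than 7 crossings exists, and this one achieves 7:
1. Pilot goes to Station Beta with the solvent jar.  [Station Alpha: the chlorine cylinder, the oxidiser | Station Beta: the solvent jar]
2. Pilot goes back to Station Alpha alone.  [Station Alpha: the chlorine cylinder, the oxidiser | Station Beta: the solvent jar]
3. Pilot goes to Station Beta with the chlorine cylinder.  [Station Alpha: the oxidiser | Station Beta: the chlorine cylinder, the solvent jar]
4. Pilot goes back to Station Alpha with the solvent jar.  [Station Alpha: the oxidiser, the solvent jar | Station Beta: the chlorine cylinder]
5. Pilot goes to Station Beta with the oxidiser.  [Station Alpha: the solvent jar | Station Beta: the chlorine cylinder, the oxidiser]
6. Pilot goes back to Station Alpha alone.  [Station Alpha: the solvent jar | Station Beta: the chlorine cylinder, the oxidiser]
7. Pilot goes to Station Beta with the solvent jar.  [Station Alpha: — | Station Beta: the chlorine cylinder, the oxidiser, the solvent jar]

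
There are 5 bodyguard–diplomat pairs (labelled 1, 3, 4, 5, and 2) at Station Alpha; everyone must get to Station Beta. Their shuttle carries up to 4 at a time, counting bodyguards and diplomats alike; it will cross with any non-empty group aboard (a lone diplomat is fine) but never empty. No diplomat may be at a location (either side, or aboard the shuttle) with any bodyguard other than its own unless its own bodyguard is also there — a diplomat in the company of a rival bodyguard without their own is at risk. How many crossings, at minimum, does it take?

Counting alone: each trip to Station Beta takes at most 4 across and each return brings at least 1 back, so after t trips out (and t−1 returns) at most 4t − (t−1) of the 10 are across; that first reaches 10 at t = 3, so at least 5 crossings are needed.
The safety rule pushes this higher. Following every safe sequence of crossings, the most of the 10 that can be at Station Beta as the shuttle arrives there on crossing 5 is 9 — never all 10.
So no plan with fewer than 7 crossings exists, and this one achieves 7:
1. bodyguard 1 and diplomat 1 cross → Station Beta.
2. bodyguard 1 crosses ← Station Alpha.
3. diplomat 2, diplomat 3, diplomat 4, and diplomat 5 cross → Station Beta.
4. diplomat 1 crosses ← Station Alpha.
5. bodyguard 2, bodyguard 3, bodyguard 4, and bodyguard 5 cross → Station Beta.
6. bodyguard 3 and diplomat 3 cross ← Station Alpha.
7. bodyguard 1, bodyguard 3, diplomat 1, and diplomat 3 cross → Station Beta.

7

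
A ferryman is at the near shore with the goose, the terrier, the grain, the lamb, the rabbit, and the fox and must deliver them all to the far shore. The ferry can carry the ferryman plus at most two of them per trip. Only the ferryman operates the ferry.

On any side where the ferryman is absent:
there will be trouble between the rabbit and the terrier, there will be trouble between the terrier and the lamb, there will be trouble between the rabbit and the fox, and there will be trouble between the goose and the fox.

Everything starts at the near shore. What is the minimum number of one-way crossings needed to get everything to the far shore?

7

Counting alone: the ferryman can take at most 2 across per trip to the far shore, so moving all 6 needs at least 3 loaded trips out, with a return between consecutive ones — at least 5 crossings.
The safety rule pushes this higher. Following every safe sequence of crossings, the most of the 6 that can be at the far shore as the ferry arrives there on crossing 5 is 5 — never all 6.
So no plan with fewer than 7 crossings exists, and this one achieves 7:
1. Ferryman goes to the far shore with the fox and the terrier.
2. Ferryman goes back to the near shore alone.
3. Ferryman goes to the far shore with the goose and the grain.
4. Ferryman goes back to the near shore with the fox.
5. Ferryman goes to the far shore with the lamb and the rabbit.
6. Ferryman goes back to the near shore with the terrier.
7. Ferryman goes to the far shore with the fox and the terrier.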